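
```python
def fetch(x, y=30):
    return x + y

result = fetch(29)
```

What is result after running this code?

Step 1: fetch(29) uses default y = 30.
Step 2: Returns 29 + 30 = 59.
Step 3: result = 59

The answer is 59.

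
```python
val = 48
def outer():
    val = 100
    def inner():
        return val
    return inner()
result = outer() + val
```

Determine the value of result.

Step 1: Global val = 48. outer() shadows with val = 100.
Step 2: inner() returns enclosing val = 100. outer() = 100.
Step 3: result = 100 + global val (48) = 148

The answer is 148.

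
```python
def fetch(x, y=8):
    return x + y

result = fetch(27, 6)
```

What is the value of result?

Step 1: fetch(27, 6) overrides default y with 6.
Step 2: Returns 27 + 6 = 33.
Step 3: result = 33

The answer is 33.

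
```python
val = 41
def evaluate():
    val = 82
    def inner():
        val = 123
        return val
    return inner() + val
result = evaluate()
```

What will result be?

Step 1: evaluate() has local val = 82. inner() has local val = 123.
Step 2: inner() returns its local val = 123.
Step 3: evaluate() returns 123 + its own val (82) = 205

The answer is 205.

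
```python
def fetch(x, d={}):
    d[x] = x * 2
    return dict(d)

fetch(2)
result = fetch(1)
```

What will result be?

Step 1: Mutable default dict is shared across calls.
Step 2: First call adds 2: 4. Second call adds 1: 2.
Step 3: result = {2: 4, 1: 2}

The answer is {2: 4, 1: 2}.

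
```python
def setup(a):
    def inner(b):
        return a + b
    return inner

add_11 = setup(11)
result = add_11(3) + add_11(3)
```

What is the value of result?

Step 1: add_11 captures a = 11.
Step 2: add_11(3) = 11 + 3 = 14, called twice.
Step 3: result = 14 + 14 = 28

The answer is 28.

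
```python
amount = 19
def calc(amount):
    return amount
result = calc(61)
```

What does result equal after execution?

Step 1: Global amount = 19.
Step 2: calc(61) takes parameter amount = 61, which shadows the global.
Step 3: result = 61

The answer is 61.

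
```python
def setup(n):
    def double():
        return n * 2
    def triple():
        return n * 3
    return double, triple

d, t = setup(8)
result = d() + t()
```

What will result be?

Step 1: Both closures capture the same n = 8.
Step 2: d() = 8 * 2 = 16, t() = 8 * 3 = 24.
Step 3: result = 16 + 24 = 40

The answer is 40.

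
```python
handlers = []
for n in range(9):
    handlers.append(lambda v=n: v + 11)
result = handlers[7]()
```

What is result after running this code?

Step 1: Default argument v=n captures n's value at definition time.
Step 2: handlers[7] was defined when n = 7, so v defaults to 7.
Step 3: result = 7 + 11 = 18 (default arg fixes the late binding issue)

The answer is 18.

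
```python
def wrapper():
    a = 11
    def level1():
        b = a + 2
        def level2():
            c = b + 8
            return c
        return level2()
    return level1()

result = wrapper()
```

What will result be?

Step 1: a = 11. b = a + 2 = 13.
Step 2: c = b + 8 = 13 + 8 = 21.
Step 3: result = 21

The answer is 21.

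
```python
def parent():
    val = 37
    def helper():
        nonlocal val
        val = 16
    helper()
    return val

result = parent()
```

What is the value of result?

Step 1: parent() sets val = 37.
Step 2: helper() uses nonlocal to reassign val = 16.
Step 3: result = 16

The answer is 16.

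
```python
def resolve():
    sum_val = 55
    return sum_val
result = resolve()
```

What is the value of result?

Step 1: resolve() defines sum_val = 55 in its local scope.
Step 2: return sum_val finds the local variable sum_val = 55.
Step 3: result = 55

The answer is 55.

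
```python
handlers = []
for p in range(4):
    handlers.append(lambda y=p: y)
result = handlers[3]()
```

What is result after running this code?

Step 1: Default argument y=p captures p's value at each iteration.
Step 2: handlers[3] captured y = 3 when p was 3.
Step 3: result = 3

The answer is 3.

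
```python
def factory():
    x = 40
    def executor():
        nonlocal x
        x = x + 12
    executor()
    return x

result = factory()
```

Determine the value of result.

Step 1: factory() sets x = 40.
Step 2: executor() uses nonlocal to modify x in factory's scope: x = 40 + 12 = 52.
Step 3: factory() returns the modified x = 52

The answer is 52.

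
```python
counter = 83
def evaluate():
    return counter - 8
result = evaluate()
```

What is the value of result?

Step 1: counter = 83 is defined globally.
Step 2: evaluate() looks up counter from global scope = 83, then computes 83 - 8 = 75.
Step 3: result = 75

The answer is 75.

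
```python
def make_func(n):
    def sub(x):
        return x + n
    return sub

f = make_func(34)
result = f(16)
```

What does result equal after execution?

Step 1: make_func(34) creates a closure that captures n = 34.
Step 2: f(16) calls the closure with x = 16, returning 16 + 34 = 50.
Step 3: result = 50

The answer is 50.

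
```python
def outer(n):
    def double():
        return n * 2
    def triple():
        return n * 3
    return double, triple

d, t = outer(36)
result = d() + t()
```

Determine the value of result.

Step 1: Both closures capture the same n = 36.
Step 2: d() = 36 * 2 = 72, t() = 36 * 3 = 108.
Step 3: result = 72 + 108 = 180

The answer is 180.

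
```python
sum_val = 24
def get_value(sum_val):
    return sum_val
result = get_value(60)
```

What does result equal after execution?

Step 1: Global sum_val = 24.
Step 2: get_value(60) takes parameter sum_val = 60, which shadows the global.
Step 3: result = 60

The answer is 60.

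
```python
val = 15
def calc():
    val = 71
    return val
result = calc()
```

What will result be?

Step 1: Global val = 15.
Step 2: calc() creates local val = 71, shadowing the global.
Step 3: Returns local val = 71. result = 71

The answer is 71.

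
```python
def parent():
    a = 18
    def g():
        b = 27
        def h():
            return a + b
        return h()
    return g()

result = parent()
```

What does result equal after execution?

Step 1: parent() defines a = 18. g() defines b = 27.
Step 2: h() accesses both from enclosing scopes: a = 18, b = 27.
Step 3: result = 18 + 27 = 45

The answer is 45.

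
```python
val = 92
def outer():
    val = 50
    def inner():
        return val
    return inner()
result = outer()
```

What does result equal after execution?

Step 1: val = 92 globally, but outer() defines val = 50 locally.
Step 2: inner() looks up val. Not in local scope, so checks enclosing scope (outer) and finds val = 50.
Step 3: result = 50

The answer is 50.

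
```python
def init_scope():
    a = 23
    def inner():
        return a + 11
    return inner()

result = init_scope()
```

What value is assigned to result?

Step 1: init_scope() defines a = 23.
Step 2: inner() reads a = 23 from enclosing scope, returns 23 + 11 = 34.
Step 3: result = 34

The answer is 34.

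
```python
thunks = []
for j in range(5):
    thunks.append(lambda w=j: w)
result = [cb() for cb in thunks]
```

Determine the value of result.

Step 1: Default arg w=j captures j at each iteration.
Step 2: Each lambda has its own default: 0, 1, ..., 4.
Step 3: result = [0, 1, 2, 3, 4]

The answer is [0, 1, 2, 3, 4].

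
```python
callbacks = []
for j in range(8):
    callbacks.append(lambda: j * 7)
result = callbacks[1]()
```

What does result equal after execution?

Step 1: All lambdas reference the same variable j (late binding).
Step 2: After the loop, j = 7. Every lambda returns j * 7.
Step 3: callbacks[1]() = 7 * 7 = 49

The answer is 49.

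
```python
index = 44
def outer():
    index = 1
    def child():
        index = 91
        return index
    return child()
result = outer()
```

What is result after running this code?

Step 1: Three scopes define index: global (44), outer (1), child (91).
Step 2: child() has its own local index = 91, which shadows both enclosing and global.
Step 3: result = 91 (local wins in LEGB)

The answer is 91.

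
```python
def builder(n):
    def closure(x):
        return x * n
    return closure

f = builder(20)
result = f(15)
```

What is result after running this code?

Step 1: builder(20) creates a closure capturing n = 20.
Step 2: f(15) computes 15 * 20 = 300.
Step 3: result = 300

The answer is 300.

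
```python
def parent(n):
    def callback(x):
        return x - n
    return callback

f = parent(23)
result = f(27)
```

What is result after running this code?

Step 1: parent(23) creates a closure capturing n = 23.
Step 2: f(27) computes 27 - 23 = 4.
Step 3: result = 4

The answer is 4.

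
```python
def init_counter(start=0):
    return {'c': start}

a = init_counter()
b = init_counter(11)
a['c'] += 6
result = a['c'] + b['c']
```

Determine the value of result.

Step 1: init_counter() returns a new dict each call (immutable default 0).
Step 2: a = {'c': 0}, b = {'c': 11}.
Step 3: a['c'] += 6 = 6. result = 6 + 11 = 17

The answer is 17.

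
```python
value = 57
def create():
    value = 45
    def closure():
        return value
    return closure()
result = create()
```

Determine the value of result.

Step 1: value = 57 globally, but create() defines value = 45 locally.
Step 2: closure() looks up value. Not in local scope, so checks enclosing scope (create) and finds value = 45.
Step 3: result = 45

The answer is 45.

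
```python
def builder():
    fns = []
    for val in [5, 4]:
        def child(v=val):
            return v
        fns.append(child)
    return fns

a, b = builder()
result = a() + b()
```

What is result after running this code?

Step 1: Default argument v=val captures val at each iteration.
Step 2: a() returns 5 (captured at first iteration), b() returns 4 (captured at second).
Step 3: result = 5 + 4 = 9

The answer is 9.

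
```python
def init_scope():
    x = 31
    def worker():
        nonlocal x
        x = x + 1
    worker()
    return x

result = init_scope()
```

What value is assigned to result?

Step 1: init_scope() sets x = 31.
Step 2: worker() uses nonlocal to modify x in init_scope's scope: x = 31 + 1 = 32.
Step 3: init_scope() returns the modified x = 32

The answer is 32.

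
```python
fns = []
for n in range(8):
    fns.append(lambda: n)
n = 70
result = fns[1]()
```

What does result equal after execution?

Step 1: Lambdas capture the variable n by reference, not by value.
Step 2: After the loop, n is reassigned to 70.
Step 3: fns[1]() looks up the current n = 70. result = 70

The answer is 70.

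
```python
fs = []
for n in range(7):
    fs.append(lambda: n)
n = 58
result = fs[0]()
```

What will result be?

Step 1: Lambdas capture the variable n by reference, not by value.
Step 2: After the loop, n is reassigned to 58.
Step 3: fs[0]() looks up the current n = 58. result = 58

The answer is 58.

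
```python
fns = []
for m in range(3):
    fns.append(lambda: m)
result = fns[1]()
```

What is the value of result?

Step 1: The loop creates 3 lambdas, all referencing the same variable m.
Step 2: After the loop, m = 2 (final value).
Step 3: fns[1]() looks up m at call time and finds 2. This is the late binding gotcha. result = 2

The answer is 2.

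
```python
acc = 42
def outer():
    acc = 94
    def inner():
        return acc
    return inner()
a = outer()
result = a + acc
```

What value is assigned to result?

Step 1: outer() has local acc = 94. inner() reads from enclosing.
Step 2: outer() returns 94. Global acc = 42 unchanged.
Step 3: result = 94 + 42 = 136

The answer is 136.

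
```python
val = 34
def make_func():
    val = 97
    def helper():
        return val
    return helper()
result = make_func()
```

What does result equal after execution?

Step 1: val = 34 globally, but make_func() defines val = 97 locally.
Step 2: helper() looks up val. Not in local scope, so checks enclosing scope (make_func) and finds val = 97.
Step 3: result = 97

The answer is 97.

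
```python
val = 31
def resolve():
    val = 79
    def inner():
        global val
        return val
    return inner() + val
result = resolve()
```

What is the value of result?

Step 1: Global val = 31. resolve() shadows with local val = 79.
Step 2: inner() uses global keyword, so inner() returns global val = 31.
Step 3: resolve() returns 31 + 79 = 110

The answer is 110.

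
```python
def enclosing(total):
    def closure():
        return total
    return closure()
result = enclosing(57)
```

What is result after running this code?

Step 1: enclosing(57) binds parameter total = 57.
Step 2: closure() looks up total in enclosing scope and finds the parameter total = 57.
Step 3: result = 57

The answer is 57.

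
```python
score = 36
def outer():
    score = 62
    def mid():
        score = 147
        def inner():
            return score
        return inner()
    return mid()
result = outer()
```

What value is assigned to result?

Step 1: Three levels of shadowing: global 36, outer 62, mid 147.
Step 2: inner() finds score = 147 in enclosing mid() scope.
Step 3: result = 147

The answer is 147.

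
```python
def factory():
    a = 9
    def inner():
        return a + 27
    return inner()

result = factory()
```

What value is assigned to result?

Step 1: factory() defines a = 9.
Step 2: inner() reads a = 9 from enclosing scope, returns 9 + 27 = 36.
Step 3: result = 36

The answer is 36.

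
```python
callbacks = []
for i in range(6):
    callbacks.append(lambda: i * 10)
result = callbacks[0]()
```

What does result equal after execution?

Step 1: All lambdas reference the same variable i (late binding).
Step 2: After the loop, i = 5. Every lambda returns i * 10.
Step 3: callbacks[0]() = 5 * 10 = 50

The answer is 50.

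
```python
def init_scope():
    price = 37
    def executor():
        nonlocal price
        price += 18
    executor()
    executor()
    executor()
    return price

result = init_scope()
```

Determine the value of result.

Step 1: price starts at 37.
Step 2: executor() is called 3 times, each adding 18.
Step 3: price = 37 + 18 * 3 = 91

The answer is 91.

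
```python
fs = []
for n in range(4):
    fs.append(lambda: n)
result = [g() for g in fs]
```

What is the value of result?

Step 1: All 4 lambdas share the same variable n.
Step 2: After the loop, n = 3.
Step 3: Each call returns 3. result = [3, 3, 3, 3]

The answer is [3, 3, 3, 3].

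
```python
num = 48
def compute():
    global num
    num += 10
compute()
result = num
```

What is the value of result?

Step 1: num = 48 globally.
Step 2: compute() modifies global num: num += 10 = 58.
Step 3: result = 58

The answer is 58.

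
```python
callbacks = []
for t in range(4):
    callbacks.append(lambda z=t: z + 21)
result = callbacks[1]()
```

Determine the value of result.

Step 1: Default argument z=t captures t's value at definition time.
Step 2: callbacks[1] was defined when t = 1, so z defaults to 1.
Step 3: result = 1 + 21 = 22 (default arg fixes the late binding issue)

The answer is 22.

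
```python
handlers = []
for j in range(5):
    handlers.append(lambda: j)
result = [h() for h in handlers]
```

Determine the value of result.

Step 1: All 5 lambdas share the same variable j.
Step 2: After the loop, j = 4.
Step 3: Each call returns 4. result = [4, 4, 4, 4, 4]

The answer is [4, 4, 4, 4, 4].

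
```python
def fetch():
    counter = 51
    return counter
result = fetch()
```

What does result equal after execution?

Step 1: fetch() defines counter = 51 in its local scope.
Step 2: return counter finds the local variable counter = 51.
Step 3: result = 51

The answer is 51.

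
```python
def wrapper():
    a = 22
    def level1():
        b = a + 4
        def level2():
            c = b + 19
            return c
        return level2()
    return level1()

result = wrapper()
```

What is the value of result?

Step 1: a = 22. b = a + 4 = 26.
Step 2: c = b + 19 = 26 + 19 = 45.
Step 3: result = 45

The answer is 45.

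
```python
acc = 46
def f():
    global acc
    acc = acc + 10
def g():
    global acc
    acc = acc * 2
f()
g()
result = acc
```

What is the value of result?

Step 1: acc = 46.
Step 2: f() adds 10: acc = 46 + 10 = 56.
Step 3: g() doubles: acc = 56 * 2 = 112.
Step 4: result = 112

The answer is 112.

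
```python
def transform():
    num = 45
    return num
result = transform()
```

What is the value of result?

Step 1: transform() defines num = 45 in its local scope.
Step 2: return num finds the local variable num = 45.
Step 3: result = 45

The answer is 45.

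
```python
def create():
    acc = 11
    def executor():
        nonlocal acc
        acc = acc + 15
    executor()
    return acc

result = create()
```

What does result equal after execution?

Step 1: create() sets acc = 11.
Step 2: executor() uses nonlocal to modify acc in create's scope: acc = 11 + 15 = 26.
Step 3: create() returns the modified acc = 26

The answer is 26.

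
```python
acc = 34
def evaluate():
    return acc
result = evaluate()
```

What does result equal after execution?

Step 1: acc = 34 is defined in the global scope.
Step 2: evaluate() looks up acc. No local acc exists, so Python checks the global scope via LEGB rule and finds acc = 34.
Step 3: result = 34

The answer is 34.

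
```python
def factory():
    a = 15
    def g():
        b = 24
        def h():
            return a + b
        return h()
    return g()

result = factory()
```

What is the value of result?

Step 1: factory() defines a = 15. g() defines b = 24.
Step 2: h() accesses both from enclosing scopes: a = 15, b = 24.
Step 3: result = 15 + 24 = 39

The answer is 39.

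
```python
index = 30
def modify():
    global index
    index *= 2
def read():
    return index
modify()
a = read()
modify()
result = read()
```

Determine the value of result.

Step 1: index = 30.
Step 2: First modify(): index = 30 * 2 = 60.
Step 3: Second modify(): index = 60 * 2 = 120.
Step 4: read() returns 120

The answer is 120.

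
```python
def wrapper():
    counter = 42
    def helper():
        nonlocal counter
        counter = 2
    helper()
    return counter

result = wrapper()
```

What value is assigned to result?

Step 1: wrapper() sets counter = 42.
Step 2: helper() uses nonlocal to reassign counter = 2.
Step 3: result = 2

The answer is 2.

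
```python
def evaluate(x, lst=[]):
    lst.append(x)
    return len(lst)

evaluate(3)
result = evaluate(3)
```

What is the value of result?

Step 1: Mutable default list persists between calls.
Step 2: First call: lst = [3], len = 1. Second call: lst = [3, 3], len = 2.
Step 3: result = 2

The answer is 2.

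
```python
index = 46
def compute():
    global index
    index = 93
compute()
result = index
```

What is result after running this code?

Step 1: index = 46 globally.
Step 2: compute() declares global index and sets it to 93.
Step 3: After compute(), global index = 93. result = 93

The answer is 93.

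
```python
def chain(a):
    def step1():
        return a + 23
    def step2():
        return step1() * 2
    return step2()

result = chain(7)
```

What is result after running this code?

Step 1: chain(7) captures a = 7.
Step 2: step2() calls step1() which returns 7 + 23 = 30.
Step 3: step2() returns 30 * 2 = 60

The answer is 60.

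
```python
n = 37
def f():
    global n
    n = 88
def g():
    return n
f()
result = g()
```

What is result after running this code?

Step 1: n = 37.
Step 2: f() sets global n = 88.
Step 3: g() reads global n = 88. result = 88

The answer is 88.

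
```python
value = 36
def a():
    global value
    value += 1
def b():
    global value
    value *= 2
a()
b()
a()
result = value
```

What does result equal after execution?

Step 1: value = 36.
Step 2: a(): value = 36 + 1 = 37.
Step 3: b(): value = 37 * 2 = 74.
Step 4: a(): value = 74 + 1 = 75

The answer is 75.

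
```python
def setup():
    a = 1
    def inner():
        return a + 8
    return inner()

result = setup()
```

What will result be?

Step 1: setup() defines a = 1.
Step 2: inner() reads a = 1 from enclosing scope, returns 1 + 8 = 9.
Step 3: result = 9

The answer is 9.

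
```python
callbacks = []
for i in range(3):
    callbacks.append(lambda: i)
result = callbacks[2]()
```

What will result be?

Step 1: The loop creates 3 lambdas, all referencing the same variable i.
Step 2: After the loop, i = 2 (final value).
Step 3: callbacks[2]() looks up i at call time and finds 2. This is the late binding gotcha. result = 2

The answer is 2.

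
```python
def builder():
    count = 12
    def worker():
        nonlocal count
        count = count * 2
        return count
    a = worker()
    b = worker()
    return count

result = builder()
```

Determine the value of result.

Step 1: count starts at 12.
Step 2: First worker(): count = 12 * 2 = 24.
Step 3: Second worker(): count = 24 * 2 = 48.
Step 4: result = 48

The answer is 48.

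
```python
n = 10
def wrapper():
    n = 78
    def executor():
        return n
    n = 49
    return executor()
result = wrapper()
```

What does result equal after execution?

Step 1: wrapper() sets n = 78, then later n = 49.
Step 2: executor() is called after n is reassigned to 49. Closures capture variables by reference, not by value.
Step 3: result = 49

The answer is 49.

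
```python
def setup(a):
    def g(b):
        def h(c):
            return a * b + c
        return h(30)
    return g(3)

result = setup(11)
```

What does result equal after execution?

Step 1: a = 11, b = 3, c = 30.
Step 2: h() computes a * b + c = 11 * 3 + 30 = 63.
Step 3: result = 63

The answer is 63.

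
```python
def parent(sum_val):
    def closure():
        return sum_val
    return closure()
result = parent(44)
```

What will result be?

Step 1: parent(44) binds parameter sum_val = 44.
Step 2: closure() looks up sum_val in enclosing scope and finds the parameter sum_val = 44.
Step 3: result = 44

The answer is 44.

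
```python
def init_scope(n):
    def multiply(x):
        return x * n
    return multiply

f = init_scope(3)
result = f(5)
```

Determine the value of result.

Step 1: init_scope(3) returns multiply closure with n = 3.
Step 2: f(5) computes 5 * 3 = 15.
Step 3: result = 15

The answer is 15.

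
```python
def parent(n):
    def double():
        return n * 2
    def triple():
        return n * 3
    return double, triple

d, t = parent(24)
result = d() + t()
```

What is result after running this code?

Step 1: Both closures capture the same n = 24.
Step 2: d() = 24 * 2 = 48, t() = 24 * 3 = 72.
Step 3: result = 48 + 72 = 120

The answer is 120.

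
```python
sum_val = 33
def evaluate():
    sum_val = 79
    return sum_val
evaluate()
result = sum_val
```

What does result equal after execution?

Step 1: Global sum_val = 33.
Step 2: evaluate() creates local sum_val = 79 (shadow, not modification).
Step 3: After evaluate() returns, global sum_val is unchanged. result = 33

The answer is 33.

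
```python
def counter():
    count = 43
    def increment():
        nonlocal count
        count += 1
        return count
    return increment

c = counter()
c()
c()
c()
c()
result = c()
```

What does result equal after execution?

Step 1: counter() creates closure with count = 43.
Step 2: Each c() call increments count via nonlocal. After 5 calls: 43 + 5 = 48.
Step 3: result = 48

The answer is 48.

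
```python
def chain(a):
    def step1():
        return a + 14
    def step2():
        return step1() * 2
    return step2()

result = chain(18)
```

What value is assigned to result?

Step 1: chain(18) captures a = 18.
Step 2: step2() calls step1() which returns 18 + 14 = 32.
Step 3: step2() returns 32 * 2 = 64

The answer is 64.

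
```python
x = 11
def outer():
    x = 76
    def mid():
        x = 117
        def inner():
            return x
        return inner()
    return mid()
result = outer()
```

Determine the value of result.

Step 1: Three levels of shadowing: global 11, outer 76, mid 117.
Step 2: inner() finds x = 117 in enclosing mid() scope.
Step 3: result = 117

The answer is 117.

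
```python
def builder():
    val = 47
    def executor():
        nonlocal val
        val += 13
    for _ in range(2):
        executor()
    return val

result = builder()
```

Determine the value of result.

Step 1: val = 47.
Step 2: executor() is called 2 times in a loop, each adding 13 via nonlocal.
Step 3: val = 47 + 13 * 2 = 73

The answer is 73.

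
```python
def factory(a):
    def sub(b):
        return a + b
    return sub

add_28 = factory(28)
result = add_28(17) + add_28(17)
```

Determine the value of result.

Step 1: add_28 captures a = 28.
Step 2: add_28(17) = 28 + 17 = 45, called twice.
Step 3: result = 45 + 45 = 90

The answer is 90.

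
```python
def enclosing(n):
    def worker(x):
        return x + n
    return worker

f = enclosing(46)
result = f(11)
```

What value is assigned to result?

Step 1: enclosing(46) creates a closure that captures n = 46.
Step 2: f(11) calls the closure with x = 11, returning 11 + 46 = 57.
Step 3: result = 57

The answer is 57.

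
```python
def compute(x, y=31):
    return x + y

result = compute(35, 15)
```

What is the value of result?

Step 1: compute(35, 15) overrides default y with 15.
Step 2: Returns 35 + 15 = 50.
Step 3: result = 50

The answer is 50.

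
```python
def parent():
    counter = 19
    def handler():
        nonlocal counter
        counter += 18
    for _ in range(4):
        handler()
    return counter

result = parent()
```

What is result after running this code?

Step 1: counter = 19.
Step 2: handler() is called 4 times in a loop, each adding 18 via nonlocal.
Step 3: counter = 19 + 18 * 4 = 91

The answer is 91.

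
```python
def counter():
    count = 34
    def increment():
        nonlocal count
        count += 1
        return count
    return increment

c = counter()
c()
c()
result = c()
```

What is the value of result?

Step 1: counter() creates closure with count = 34.
Step 2: Each c() call increments count via nonlocal. After 3 calls: 34 + 3 = 37.
Step 3: result = 37

The answer is 37.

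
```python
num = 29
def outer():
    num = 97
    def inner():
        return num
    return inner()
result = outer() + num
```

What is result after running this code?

Step 1: Global num = 29. outer() shadows with num = 97.
Step 2: inner() returns enclosing num = 97. outer() = 97.
Step 3: result = 97 + global num (29) = 126

The answer is 126.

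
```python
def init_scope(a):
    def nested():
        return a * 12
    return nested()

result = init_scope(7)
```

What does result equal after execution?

Step 1: init_scope(7) binds parameter a = 7.
Step 2: nested() accesses a = 7 from enclosing scope.
Step 3: result = 7 * 12 = 84

The answer is 84.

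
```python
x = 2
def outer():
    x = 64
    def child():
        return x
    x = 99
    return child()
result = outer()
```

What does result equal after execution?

Step 1: outer() sets x = 64, then later x = 99.
Step 2: child() is called after x is reassigned to 99. Closures capture variables by reference, not by value.
Step 3: result = 99

The answer is 99.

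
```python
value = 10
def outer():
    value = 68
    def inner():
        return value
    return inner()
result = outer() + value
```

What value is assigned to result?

Step 1: Global value = 10. outer() shadows with value = 68.
Step 2: inner() returns enclosing value = 68. outer() = 68.
Step 3: result = 68 + global value (10) = 78

The answer is 78.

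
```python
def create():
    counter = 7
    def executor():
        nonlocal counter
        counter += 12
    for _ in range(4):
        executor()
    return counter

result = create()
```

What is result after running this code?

Step 1: counter = 7.
Step 2: executor() is called 4 times in a loop, each adding 12 via nonlocal.
Step 3: counter = 7 + 12 * 4 = 55

The answer is 55.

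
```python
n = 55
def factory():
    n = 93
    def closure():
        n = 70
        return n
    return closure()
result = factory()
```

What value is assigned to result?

Step 1: Three scopes define n: global (55), factory (93), closure (70).
Step 2: closure() has its own local n = 70, which shadows both enclosing and global.
Step 3: result = 70 (local wins in LEGB)

The answer is 70.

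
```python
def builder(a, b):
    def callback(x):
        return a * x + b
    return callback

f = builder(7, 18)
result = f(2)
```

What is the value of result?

Step 1: builder(7, 18) captures a = 7, b = 18.
Step 2: f(2) computes 7 * 2 + 18 = 32.
Step 3: result = 32

The answer is 32.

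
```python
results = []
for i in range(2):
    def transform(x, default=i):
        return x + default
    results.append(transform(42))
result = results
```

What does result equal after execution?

Step 1: Default argument default=i is evaluated at function definition time.
Step 2: Each iteration creates transform with default = current i value.
Step 3: transform(42) returns 42 + default. results = [42, 43]

The answer is [42, 43].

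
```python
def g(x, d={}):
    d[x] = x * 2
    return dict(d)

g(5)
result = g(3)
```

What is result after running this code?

Step 1: Mutable default dict is shared across calls.
Step 2: First call adds 5: 10. Second call adds 3: 6.
Step 3: result = {5: 10, 3: 6}

The answer is {5: 10, 3: 6}.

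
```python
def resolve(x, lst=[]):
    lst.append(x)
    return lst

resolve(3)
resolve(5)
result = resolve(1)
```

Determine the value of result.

Step 1: Mutable default argument gotcha! The list [] is created once.
Step 2: Each call appends to the SAME list: [3], [3, 5], [3, 5, 1].
Step 3: result = [3, 5, 1]

The answer is [3, 5, 1].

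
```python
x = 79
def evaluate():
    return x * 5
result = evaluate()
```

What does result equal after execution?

Step 1: x = 79 is defined globally.
Step 2: evaluate() looks up x from global scope = 79, then computes 79 * 5 = 395.
Step 3: result = 395

The answer is 395.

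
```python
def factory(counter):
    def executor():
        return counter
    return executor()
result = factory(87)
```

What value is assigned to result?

Step 1: factory(87) binds parameter counter = 87.
Step 2: executor() looks up counter in enclosing scope and finds the parameter counter = 87.
Step 3: result = 87

The answer is 87.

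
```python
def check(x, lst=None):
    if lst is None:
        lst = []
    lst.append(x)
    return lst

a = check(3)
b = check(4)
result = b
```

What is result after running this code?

Step 1: None default with guard creates a NEW list each call.
Step 2: a = [3] (fresh list). b = [4] (another fresh list).
Step 3: result = [4] (this is the fix for mutable default)

The answer is [4].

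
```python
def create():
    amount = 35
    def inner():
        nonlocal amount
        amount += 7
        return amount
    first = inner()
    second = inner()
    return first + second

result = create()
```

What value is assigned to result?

Step 1: amount starts at 35.
Step 2: First call: amount = 35 + 7 = 42, returns 42.
Step 3: Second call: amount = 42 + 7 = 49, returns 49.
Step 4: result = 42 + 49 = 91

The answer is 91.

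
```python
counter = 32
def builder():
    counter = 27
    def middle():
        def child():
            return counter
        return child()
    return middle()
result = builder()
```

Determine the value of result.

Step 1: builder() defines counter = 27. middle() and child() have no local counter.
Step 2: child() checks local (none), enclosing middle() (none), enclosing builder() and finds counter = 27.
Step 3: result = 27

The answer is 27.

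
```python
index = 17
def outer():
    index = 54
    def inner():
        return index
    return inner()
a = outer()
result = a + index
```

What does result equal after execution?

Step 1: outer() has local index = 54. inner() reads from enclosing.
Step 2: outer() returns 54. Global index = 17 unchanged.
Step 3: result = 54 + 17 = 71

The answer is 71.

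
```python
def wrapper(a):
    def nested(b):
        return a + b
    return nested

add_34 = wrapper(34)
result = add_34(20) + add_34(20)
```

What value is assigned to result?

Step 1: add_34 captures a = 34.
Step 2: add_34(20) = 34 + 20 = 54, called twice.
Step 3: result = 54 + 54 = 108

The answer is 108.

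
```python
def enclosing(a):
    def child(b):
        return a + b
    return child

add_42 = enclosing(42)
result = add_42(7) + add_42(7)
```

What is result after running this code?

Step 1: add_42 captures a = 42.
Step 2: add_42(7) = 42 + 7 = 49, called twice.
Step 3: result = 49 + 49 = 98

The answer is 98.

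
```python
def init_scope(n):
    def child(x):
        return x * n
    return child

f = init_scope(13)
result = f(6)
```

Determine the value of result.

Step 1: init_scope(13) creates a closure capturing n = 13.
Step 2: f(6) computes 6 * 13 = 78.
Step 3: result = 78

The answer is 78.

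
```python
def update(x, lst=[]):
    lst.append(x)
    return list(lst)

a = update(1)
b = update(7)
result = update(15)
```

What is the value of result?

Step 1: Default list is shared. list() creates copies for return values.
Step 2: Internal list grows: [1] -> [1, 7] -> [1, 7, 15].
Step 3: result = [1, 7, 15]

The answer is [1, 7, 15].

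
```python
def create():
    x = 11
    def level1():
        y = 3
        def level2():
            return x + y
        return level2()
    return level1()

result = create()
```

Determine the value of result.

Step 1: x = 11 in create. y = 3 in level1.
Step 2: level2() reads x = 11 and y = 3 from enclosing scopes.
Step 3: result = 11 + 3 = 14

The answer is 14.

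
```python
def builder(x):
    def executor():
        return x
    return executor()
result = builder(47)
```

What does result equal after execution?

Step 1: builder(47) binds parameter x = 47.
Step 2: executor() looks up x in enclosing scope and finds the parameter x = 47.
Step 3: result = 47

The answer is 47.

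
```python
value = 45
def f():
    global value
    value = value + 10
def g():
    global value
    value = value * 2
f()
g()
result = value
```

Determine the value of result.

Step 1: value = 45.
Step 2: f() adds 10: value = 45 + 10 = 55.
Step 3: g() doubles: value = 55 * 2 = 110.
Step 4: result = 110

The answer is 110.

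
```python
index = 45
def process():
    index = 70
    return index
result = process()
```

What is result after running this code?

Step 1: Global index = 45.
Step 2: process() creates local index = 70, shadowing the global.
Step 3: Returns local index = 70. result = 70

The answer is 70.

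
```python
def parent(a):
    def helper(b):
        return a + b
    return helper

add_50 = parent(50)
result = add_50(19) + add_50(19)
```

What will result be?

Step 1: add_50 captures a = 50.
Step 2: add_50(19) = 50 + 19 = 69, called twice.
Step 3: result = 69 + 69 = 138

The answer is 138.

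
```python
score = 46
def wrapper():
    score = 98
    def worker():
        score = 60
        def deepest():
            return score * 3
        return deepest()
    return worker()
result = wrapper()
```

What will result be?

Step 1: deepest() looks up score through LEGB: not local, finds score = 60 in enclosing worker().
Step 2: Returns 60 * 3 = 180.
Step 3: result = 180

The answer is 180.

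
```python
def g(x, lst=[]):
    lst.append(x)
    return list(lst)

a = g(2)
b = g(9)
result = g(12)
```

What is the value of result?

Step 1: Default list is shared. list() creates copies for return values.
Step 2: Internal list grows: [2] -> [2, 9] -> [2, 9, 12].
Step 3: result = [2, 9, 12]

The answer is [2, 9, 12].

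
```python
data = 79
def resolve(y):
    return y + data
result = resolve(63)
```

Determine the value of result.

Step 1: data = 79 is defined globally.
Step 2: resolve(63) uses parameter y = 63 and looks up data from global scope = 79.
Step 3: result = 63 + 79 = 142

The answer is 142.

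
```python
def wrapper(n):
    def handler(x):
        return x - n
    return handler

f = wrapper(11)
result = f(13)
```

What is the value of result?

Step 1: wrapper(11) creates a closure capturing n = 11.
Step 2: f(13) computes 13 - 11 = 2.
Step 3: result = 2

The answer is 2.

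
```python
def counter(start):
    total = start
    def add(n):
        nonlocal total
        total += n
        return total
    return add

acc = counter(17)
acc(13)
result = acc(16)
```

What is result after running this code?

Step 1: counter(17) creates closure with total = 17.
Step 2: First acc(13): total = 17 + 13 = 30.
Step 3: Second acc(16): total = 30 + 16 = 46. result = 46

The answer is 46.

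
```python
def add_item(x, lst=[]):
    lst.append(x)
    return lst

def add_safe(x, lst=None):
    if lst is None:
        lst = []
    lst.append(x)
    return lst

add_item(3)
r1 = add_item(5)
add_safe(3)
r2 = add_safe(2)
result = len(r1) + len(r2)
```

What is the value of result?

Step 1: add_item shares mutable default: after 2 calls, lst = [3, 5], len = 2.
Step 2: add_safe creates fresh list each time: r2 = [2], len = 1.
Step 3: result = 2 + 1 = 3

The answer is 3.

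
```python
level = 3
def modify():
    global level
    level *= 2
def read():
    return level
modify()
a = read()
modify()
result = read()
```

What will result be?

Step 1: level = 3.
Step 2: First modify(): level = 3 * 2 = 6.
Step 3: Second modify(): level = 6 * 2 = 12.
Step 4: read() returns 12

The answer is 12.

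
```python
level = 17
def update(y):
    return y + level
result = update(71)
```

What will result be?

Step 1: level = 17 is defined globally.
Step 2: update(71) uses parameter y = 71 and looks up level from global scope = 17.
Step 3: result = 71 + 17 = 88

The answer is 88.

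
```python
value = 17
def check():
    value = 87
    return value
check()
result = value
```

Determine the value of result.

Step 1: value = 17 globally.
Step 2: check() creates a LOCAL value = 87 (no global keyword!).
Step 3: The global value is unchanged. result = 17

The answer is 17.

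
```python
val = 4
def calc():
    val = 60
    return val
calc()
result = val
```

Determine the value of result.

Step 1: Global val = 4.
Step 2: calc() creates local val = 60 (shadow, not modification).
Step 3: After calc() returns, global val is unchanged. result = 4

The answer is 4.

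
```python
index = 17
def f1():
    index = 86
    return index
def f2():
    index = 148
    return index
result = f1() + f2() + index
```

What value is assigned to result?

Step 1: Each function shadows global index with its own local.
Step 2: f1() returns 86, f2() returns 148.
Step 3: Global index = 17 is unchanged. result = 86 + 148 + 17 = 251

The answer is 251.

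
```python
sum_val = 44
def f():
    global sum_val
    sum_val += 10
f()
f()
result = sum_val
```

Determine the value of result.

Step 1: sum_val = 44.
Step 2: First f(): sum_val = 44 + 10 = 54.
Step 3: Second f(): sum_val = 54 + 10 = 64. result = 64

The answer is 64.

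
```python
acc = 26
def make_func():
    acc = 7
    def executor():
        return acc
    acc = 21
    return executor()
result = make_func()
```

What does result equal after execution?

Step 1: make_func() sets acc = 7, then later acc = 21.
Step 2: executor() is called after acc is reassigned to 21. Closures capture variables by reference, not by value.
Step 3: result = 21

The answer is 21.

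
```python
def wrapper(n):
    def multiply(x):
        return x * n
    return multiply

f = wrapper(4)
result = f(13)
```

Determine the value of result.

Step 1: wrapper(4) returns multiply closure with n = 4.
Step 2: f(13) computes 13 * 4 = 52.
Step 3: result = 52

The answer is 52.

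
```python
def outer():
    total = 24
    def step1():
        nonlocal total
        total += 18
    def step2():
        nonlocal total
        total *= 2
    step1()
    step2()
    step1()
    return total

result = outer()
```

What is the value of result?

Step 1: total = 24.
Step 2: step1(): total = 24 + 18 = 42.
Step 3: step2(): total = 42 * 2 = 84.
Step 4: step1(): total = 84 + 18 = 102. result = 102

The answer is 102.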